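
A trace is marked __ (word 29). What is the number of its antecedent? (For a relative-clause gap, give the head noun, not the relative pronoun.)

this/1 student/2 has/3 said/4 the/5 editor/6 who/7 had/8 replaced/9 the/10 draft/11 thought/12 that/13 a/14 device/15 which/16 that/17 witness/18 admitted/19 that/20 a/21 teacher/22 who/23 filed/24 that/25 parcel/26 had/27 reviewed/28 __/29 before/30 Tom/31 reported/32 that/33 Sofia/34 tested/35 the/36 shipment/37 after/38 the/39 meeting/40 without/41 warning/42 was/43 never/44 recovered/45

The gap at 29 is the object of "reviewed", inside a relative clause.
The relative pronoun is "which" (word 16); it is bound by the head noun immediately before it.
Its filler is the head noun "device", at word 15.

15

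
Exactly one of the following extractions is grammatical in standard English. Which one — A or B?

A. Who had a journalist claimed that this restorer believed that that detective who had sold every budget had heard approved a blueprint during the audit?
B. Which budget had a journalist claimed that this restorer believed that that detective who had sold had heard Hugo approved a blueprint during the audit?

A

In B, the wh-phrase is extracted from inside a complex-NP island (relative clause) (introduced by "who"), which blocks movement.
In A, the extraction path crosses only that-complement boundaries, which are transparent.
So A is grammatical.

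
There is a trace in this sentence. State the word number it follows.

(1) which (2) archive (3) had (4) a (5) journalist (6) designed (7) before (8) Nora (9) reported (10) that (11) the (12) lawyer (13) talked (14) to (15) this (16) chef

The displaced element is "which archive" (word 2).
It functions as the direct object of "designed", so the gap sits immediately after word 6 ("designed").
Base order: A journalist had designed which archive before Nora reported that the lawyer talked to this chef.

6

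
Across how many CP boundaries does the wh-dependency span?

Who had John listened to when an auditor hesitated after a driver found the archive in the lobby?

0

"who" originates inside the matrix clause — no clause boundary is crossed.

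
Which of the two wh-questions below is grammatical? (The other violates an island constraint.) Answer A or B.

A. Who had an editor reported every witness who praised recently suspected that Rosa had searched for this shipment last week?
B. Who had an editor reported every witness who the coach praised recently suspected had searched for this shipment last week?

In A, the wh-phrase is extracted from inside a complex-NP island (relative clause) (introduced by "who"), which blocks movement.
In B, the extraction path crosses only that-complement boundaries, which are transparent.
So B is grammatical.

B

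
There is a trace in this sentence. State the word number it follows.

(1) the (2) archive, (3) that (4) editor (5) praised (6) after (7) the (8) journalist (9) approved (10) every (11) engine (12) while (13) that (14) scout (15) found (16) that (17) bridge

5

The displaced element is "the archive" (word 2).
It functions as the direct object of "praised", so the gap sits immediately after word 5 ("praised").
Base order: That editor praised the archive after the journalist approved every engine while that scout found that bridge.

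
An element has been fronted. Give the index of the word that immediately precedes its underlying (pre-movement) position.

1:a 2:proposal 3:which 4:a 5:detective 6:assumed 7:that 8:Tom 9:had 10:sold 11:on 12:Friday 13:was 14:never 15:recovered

10

The displaced element is "a proposal" (word 2).
It is linked across 1 clause boundary (that).
It functions as the direct object of "sold", so the gap sits immediately after word 10 ("sold").
Base order: A detective assumed that Tom had sold a proposal on Friday.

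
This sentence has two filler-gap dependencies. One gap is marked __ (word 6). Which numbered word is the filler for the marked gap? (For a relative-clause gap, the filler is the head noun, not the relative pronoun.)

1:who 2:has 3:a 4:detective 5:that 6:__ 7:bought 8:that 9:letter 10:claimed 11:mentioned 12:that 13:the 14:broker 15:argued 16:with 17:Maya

4

The marked gap is inside the relative clause, the subject of "bought".
Its filler is the head noun "detective" (via "that"), at word 4.
(The other dependency links word 1 to a gap after word 10.)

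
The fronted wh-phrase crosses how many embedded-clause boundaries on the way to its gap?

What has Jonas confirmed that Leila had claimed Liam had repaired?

"what" is extracted from the object of "repaired".
Boundaries crossed, outermost first: [that], [Ø] — 2 in total.

2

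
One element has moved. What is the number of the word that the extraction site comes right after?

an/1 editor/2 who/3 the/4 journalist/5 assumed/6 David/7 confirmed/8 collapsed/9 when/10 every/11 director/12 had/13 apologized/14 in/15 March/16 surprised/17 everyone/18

The displaced element is "an editor" (word 2).
It is linked across 2 clause boundaries (Ø → Ø).
It functions as the subject of "collapsed", so the gap sits immediately after word 8 ("confirmed").
Base order: The journalist assumed David confirmed that an editor collapsed when every director had apologized in March.

8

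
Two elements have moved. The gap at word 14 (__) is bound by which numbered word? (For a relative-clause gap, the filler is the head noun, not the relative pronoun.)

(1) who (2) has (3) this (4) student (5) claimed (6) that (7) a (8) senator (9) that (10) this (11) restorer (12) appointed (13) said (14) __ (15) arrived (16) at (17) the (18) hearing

1

The marked gap is the subject of "arrived".
Its filler is the fronted wh-phrase "who", at word 1.
(The other dependency links word 8 to a gap after word 12.)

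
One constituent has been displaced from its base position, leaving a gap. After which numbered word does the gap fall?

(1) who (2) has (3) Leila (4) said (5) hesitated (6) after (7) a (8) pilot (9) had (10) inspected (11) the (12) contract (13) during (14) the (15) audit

The displaced element is "who" (word 1).
It is linked across 1 clause boundary (Ø).
It functions as the subject of "hesitated", so the gap sits immediately after word 4 ("said").
Base order: Leila has said who hesitated after a pilot had inspected the contract during the audit.

4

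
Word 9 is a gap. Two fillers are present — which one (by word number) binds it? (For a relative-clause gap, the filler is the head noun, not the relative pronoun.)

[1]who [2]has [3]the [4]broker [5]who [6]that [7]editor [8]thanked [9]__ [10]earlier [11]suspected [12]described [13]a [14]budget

4

The marked gap is inside the relative clause, the direct object of "thanked".
Its filler is the head noun "broker" (via "who"), at word 4.
(The other dependency links word 1 to a gap after word 11.)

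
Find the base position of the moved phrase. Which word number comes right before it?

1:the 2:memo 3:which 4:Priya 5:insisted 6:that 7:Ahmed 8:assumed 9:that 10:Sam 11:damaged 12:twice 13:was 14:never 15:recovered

The displaced element is "the memo" (word 2).
It is linked across 2 clause boundaries (that → that).
It functions as the direct object of "damaged", so the gap sits immediately after word 11 ("damaged").
Base order: Priya insisted that Ahmed assumed that Sam damaged the memo twice.

11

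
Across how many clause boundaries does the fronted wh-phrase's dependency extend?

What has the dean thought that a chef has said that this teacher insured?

2

"what" is extracted from the object of "insured".
Boundaries crossed, outermost first: [that], [that] — 2 in total.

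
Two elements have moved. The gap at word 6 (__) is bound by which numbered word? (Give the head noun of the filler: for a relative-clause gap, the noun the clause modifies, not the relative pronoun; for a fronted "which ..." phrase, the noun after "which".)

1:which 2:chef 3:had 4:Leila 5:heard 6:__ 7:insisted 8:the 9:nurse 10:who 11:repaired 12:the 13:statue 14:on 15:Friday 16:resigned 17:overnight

The marked gap is the subject of "insisted".
Its filler is the fronted wh-phrase "which chef", at word 2.
(The other dependency links word 9 to a gap after word 10.)

2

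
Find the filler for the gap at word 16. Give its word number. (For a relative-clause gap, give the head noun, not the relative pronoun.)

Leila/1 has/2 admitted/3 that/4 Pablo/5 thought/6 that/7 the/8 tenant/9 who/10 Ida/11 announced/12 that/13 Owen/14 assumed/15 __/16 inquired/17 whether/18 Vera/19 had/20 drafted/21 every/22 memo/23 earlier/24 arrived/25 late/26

The gap at 16 is the subject of "inquired", inside a relative clause.
The relative pronoun is "who" (word 10); it is bound by the head noun immediately before it.
Its filler is the head noun "tenant", at word 9.

9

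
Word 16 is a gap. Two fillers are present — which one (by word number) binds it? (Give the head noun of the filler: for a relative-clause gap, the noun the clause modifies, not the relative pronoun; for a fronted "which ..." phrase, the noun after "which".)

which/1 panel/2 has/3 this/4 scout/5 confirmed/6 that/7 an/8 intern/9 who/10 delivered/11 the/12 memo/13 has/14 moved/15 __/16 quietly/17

2

The marked gap is the direct object of "moved".
Its filler is the fronted wh-phrase "which panel", at word 2.
(The other dependency links word 9 to a gap after word 10.)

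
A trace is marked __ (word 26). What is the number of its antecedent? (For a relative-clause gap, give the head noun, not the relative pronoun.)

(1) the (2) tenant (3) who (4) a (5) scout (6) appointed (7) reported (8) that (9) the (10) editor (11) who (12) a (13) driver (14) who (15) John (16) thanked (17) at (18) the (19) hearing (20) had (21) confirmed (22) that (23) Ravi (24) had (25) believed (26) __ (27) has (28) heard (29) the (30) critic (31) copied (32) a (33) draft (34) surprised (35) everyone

The gap at 26 is the subject of "heard", inside a relative clause.
The relative pronoun is "who" (word 11); it is bound by the head noun immediately before it.
Its filler is the head noun "editor", at word 10.

10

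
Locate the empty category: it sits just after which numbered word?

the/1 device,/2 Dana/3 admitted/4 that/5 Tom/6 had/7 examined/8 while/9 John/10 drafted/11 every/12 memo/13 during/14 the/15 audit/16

8

The displaced element is "the device" (word 2).
It is linked across 1 clause boundary (that).
It functions as the direct object of "examined", so the gap sits immediately after word 8 ("examined").
Base order: Dana admitted that Tom had examined the device while John drafted every memo during the audit.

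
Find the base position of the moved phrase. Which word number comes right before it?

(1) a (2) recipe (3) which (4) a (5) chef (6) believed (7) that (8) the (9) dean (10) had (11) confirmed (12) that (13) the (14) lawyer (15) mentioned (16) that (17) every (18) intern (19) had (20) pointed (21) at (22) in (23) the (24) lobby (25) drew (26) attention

21

The displaced element is "a recipe" (word 2).
It is linked across 3 clause boundaries (that → that → that).
It functions as the object of the preposition "at" of "pointed", so the gap sits immediately after word 21 ("at").
Base order: A chef believed that the dean had confirmed that the lawyer mentioned that every intern had pointed at a recipe in the lobby.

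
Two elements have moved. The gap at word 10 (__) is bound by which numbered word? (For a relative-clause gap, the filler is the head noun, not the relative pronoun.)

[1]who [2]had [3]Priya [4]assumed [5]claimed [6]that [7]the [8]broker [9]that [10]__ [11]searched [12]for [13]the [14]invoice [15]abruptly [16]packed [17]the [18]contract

The marked gap is inside the relative clause, the subject of "searched".
Its filler is the head noun "broker" (via "that"), at word 8.
(The other dependency links word 1 to a gap after word 4.)

8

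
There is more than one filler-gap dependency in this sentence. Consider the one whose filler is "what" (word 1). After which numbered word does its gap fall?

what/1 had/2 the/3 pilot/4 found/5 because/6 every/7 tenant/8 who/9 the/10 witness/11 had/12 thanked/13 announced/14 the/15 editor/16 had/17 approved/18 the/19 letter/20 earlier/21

5

The displaced element is "what" (word 1).
It functions as the direct object of "found", so the gap sits immediately after word 5 ("found").
Base order: The pilot had found what because every tenant who the witness had thanked announced the editor had approved the letter earlier.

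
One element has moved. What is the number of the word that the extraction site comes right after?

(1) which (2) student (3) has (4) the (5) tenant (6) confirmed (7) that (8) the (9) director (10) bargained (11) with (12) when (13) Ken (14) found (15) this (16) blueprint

The displaced element is "which student" (word 2).
It is linked across 1 clause boundary (that).
It functions as the object of the preposition "with" of "bargained", so the gap sits immediately after word 11 ("with").
Base order: The tenant has confirmed that the director bargained with which student when Ken found this blueprint.

11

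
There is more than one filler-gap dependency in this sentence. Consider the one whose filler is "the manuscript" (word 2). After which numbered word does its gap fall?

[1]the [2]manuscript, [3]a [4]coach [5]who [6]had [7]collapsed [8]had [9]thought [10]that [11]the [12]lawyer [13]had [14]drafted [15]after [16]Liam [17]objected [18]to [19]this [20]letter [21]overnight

14

The displaced element is "the manuscript" (word 2).
It is linked across 1 clause boundary (that).
It functions as the direct object of "drafted", so the gap sits immediately after word 14 ("drafted").
Base order: A coach who had collapsed had thought that the lawyer had drafted the manuscript after Liam objected to this letter overnight.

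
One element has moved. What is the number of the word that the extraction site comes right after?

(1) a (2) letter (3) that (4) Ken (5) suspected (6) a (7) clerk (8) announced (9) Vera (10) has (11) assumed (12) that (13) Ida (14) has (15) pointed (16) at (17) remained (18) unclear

16

The displaced element is "a letter" (word 2).
It is linked across 3 clause boundaries (Ø → Ø → that).
It functions as the object of the preposition "at" of "pointed", so the gap sits immediately after word 16 ("at").
Base order: Ken suspected a clerk announced Vera has assumed that Ida has pointed at a letter.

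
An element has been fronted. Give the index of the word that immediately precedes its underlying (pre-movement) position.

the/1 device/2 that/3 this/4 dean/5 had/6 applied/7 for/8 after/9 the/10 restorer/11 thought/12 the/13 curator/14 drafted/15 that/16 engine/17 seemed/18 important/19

The displaced element is "the device" (word 2).
It functions as the object of the preposition "for" of "applied", so the gap sits immediately after word 8 ("for").
Base order: This dean had applied for the device after the restorer thought the curator drafted that engine.

8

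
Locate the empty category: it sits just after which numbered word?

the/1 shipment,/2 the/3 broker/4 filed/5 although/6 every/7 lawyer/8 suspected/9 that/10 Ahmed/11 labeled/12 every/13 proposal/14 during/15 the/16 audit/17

5

The displaced element is "the shipment" (word 2).
It functions as the direct object of "filed", so the gap sits immediately after word 5 ("filed").
Base order: The broker filed the shipment although every lawyer suspected that Ahmed labeled every proposal during the audit.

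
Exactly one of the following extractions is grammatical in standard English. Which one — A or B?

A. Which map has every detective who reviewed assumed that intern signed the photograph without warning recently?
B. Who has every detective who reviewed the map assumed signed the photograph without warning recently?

In A, the wh-phrase is extracted from inside a complex-NP island (relative clause) (introduced by "who"), which blocks movement.
In B, the extraction path crosses only that-complement boundaries, which are transparent.
So B is grammatical.

B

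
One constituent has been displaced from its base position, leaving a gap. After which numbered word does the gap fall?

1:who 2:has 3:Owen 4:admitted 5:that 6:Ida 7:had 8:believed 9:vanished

8

The displaced element is "who" (word 1).
It is linked across 2 clause boundaries (that → Ø).
It functions as the subject of "vanished", so the gap sits immediately after word 8 ("believed").
Base order: Owen has admitted that Ida had believed that who vanished.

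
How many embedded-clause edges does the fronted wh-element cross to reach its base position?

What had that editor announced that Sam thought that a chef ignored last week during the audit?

2

"what" is extracted from the object of "ignored".
Boundaries crossed, outermost first: [that], [that] — 2 in total.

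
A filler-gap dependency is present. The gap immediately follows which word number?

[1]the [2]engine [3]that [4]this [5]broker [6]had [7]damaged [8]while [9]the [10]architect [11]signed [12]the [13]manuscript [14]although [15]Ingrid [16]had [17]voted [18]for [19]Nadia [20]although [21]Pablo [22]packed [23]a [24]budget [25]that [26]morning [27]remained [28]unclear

7

The displaced element is "the engine" (word 2).
It functions as the direct object of "damaged", so the gap sits immediately after word 7 ("damaged").
Base order: This broker had damaged the engine while the architect signed the manuscript although Ingrid had voted for Nadia although Pablo packed a budget that morning.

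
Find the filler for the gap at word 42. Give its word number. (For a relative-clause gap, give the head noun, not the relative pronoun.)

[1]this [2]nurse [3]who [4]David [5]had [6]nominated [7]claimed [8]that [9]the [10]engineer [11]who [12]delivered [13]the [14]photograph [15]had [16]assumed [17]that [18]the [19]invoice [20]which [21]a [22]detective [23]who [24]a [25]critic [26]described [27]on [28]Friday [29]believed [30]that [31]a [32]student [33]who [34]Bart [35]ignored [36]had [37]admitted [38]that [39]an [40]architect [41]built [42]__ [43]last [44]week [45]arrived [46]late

The gap at 42 is the object of "built", inside a relative clause.
The relative pronoun is "which" (word 20); it is bound by the head noun immediately before it.
Its filler is the head noun "invoice", at word 19.

19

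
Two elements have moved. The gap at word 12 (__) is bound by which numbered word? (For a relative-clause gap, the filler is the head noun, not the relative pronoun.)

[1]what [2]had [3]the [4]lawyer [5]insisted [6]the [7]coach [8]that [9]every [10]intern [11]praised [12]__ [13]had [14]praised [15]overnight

7

The marked gap is inside the relative clause, the direct object of "praised".
Its filler is the head noun "coach" (via "that"), at word 7.
(The other dependency links word 1 to a gap after word 14.)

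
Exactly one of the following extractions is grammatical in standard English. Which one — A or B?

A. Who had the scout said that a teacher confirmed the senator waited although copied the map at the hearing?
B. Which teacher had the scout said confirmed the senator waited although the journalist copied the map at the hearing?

B

In A, the wh-phrase is extracted from inside an adjunct island (introduced by "although"), which blocks movement.
In B, the extraction path crosses only that-complement boundaries, which are transparent.
So B is grammatical.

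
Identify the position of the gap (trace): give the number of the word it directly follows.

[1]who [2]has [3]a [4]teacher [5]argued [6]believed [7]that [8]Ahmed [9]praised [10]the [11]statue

5

The displaced element is "who" (word 1).
It is linked across 1 clause boundary (Ø).
It functions as the subject of "believed", so the gap sits immediately after word 5 ("argued").
Base order: A teacher has argued who believed that Ahmed praised the statue.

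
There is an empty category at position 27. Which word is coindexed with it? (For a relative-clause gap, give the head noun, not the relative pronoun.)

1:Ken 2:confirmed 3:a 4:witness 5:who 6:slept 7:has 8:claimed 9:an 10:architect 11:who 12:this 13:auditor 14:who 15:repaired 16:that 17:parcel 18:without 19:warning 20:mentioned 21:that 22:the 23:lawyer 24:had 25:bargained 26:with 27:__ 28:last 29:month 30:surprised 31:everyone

10

The gap at 27 is the prepositional object of "bargained", inside a relative clause.
The relative pronoun is "who" (word 11); it is bound by the head noun immediately before it.
Its filler is the head noun "architect", at word 10.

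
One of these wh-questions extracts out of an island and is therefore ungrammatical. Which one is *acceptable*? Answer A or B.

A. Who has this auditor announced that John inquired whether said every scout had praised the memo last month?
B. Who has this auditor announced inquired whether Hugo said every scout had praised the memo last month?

B

In A, the wh-phrase is extracted from inside a wh-island (introduced by "whether"), which blocks movement.
In B, the extraction path crosses only that-complement boundaries, which are transparent.
So B is grammatical.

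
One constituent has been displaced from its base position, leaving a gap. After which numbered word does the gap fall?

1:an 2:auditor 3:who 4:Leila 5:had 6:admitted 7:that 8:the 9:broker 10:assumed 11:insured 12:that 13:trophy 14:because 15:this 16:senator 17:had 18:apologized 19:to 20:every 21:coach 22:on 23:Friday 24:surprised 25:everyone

The displaced element is "an auditor" (word 2).
It is linked across 2 clause boundaries (that → Ø).
It functions as the subject of "insured", so the gap sits immediately after word 10 ("assumed").
Base order: Leila had admitted that the broker assumed that an auditor insured that trophy because this senator had apologized to every coach on Friday.

10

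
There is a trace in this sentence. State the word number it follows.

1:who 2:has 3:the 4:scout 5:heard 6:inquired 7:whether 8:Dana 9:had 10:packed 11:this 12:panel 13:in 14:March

The displaced element is "who" (word 1).
It is linked across 1 clause boundary (Ø).
It functions as the subject of "inquired", so the gap sits immediately after word 5 ("heard").
Base order: The scout has heard that who inquired whether Dana had packed this panel in March.

5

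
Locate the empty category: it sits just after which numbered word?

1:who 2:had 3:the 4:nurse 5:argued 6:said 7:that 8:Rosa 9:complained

The displaced element is "who" (word 1).
It is linked across 1 clause boundary (Ø).
It functions as the subject of "said", so the gap sits immediately after word 5 ("argued").
Base order: The nurse had argued that who said that Rosa complained.

5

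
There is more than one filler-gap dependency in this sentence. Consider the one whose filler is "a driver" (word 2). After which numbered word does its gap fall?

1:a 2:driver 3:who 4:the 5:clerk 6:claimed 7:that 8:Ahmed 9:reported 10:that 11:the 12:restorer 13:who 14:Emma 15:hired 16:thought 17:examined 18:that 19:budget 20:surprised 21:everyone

The displaced element is "a driver" (word 2).
It is linked across 3 clause boundaries (that → that → Ø).
It functions as the subject of "examined", so the gap sits immediately after word 16 ("thought").
Base order: The clerk claimed that Ahmed reported that the restorer who Emma hired thought that a driver examined that budget.

16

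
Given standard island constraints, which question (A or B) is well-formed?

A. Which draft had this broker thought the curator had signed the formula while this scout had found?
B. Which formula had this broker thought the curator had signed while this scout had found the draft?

B

In A, the wh-phrase is extracted from inside an adjunct island (introduced by "while"), which blocks movement.
In B, the extraction path crosses only that-complement boundaries, which are transparent.
So B is grammatical.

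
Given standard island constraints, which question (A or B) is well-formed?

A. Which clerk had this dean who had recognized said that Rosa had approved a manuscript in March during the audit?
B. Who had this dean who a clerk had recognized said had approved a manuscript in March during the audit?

B

In A, the wh-phrase is extracted from inside a complex-NP island (relative clause) (introduced by "who"), which blocks movement.
In B, the extraction path crosses only that-complement boundaries, which are transparent.
So B is grammatical.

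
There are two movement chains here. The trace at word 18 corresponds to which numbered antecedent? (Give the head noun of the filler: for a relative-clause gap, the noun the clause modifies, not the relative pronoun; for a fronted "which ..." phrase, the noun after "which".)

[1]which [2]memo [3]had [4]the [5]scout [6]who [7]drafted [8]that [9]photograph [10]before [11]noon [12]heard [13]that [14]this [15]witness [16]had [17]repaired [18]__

The marked gap is the direct object of "repaired".
Its filler is the fronted wh-phrase "which memo", at word 2.
(The other dependency links word 5 to a gap after word 6.)

2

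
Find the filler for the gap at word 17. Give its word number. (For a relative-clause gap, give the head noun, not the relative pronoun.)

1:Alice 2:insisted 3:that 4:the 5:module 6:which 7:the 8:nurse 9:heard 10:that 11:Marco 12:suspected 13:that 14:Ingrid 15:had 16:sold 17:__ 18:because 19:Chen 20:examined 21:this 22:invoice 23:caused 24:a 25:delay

The gap at 17 is the object of "sold", inside a relative clause.
The relative pronoun is "which" (word 6); it is bound by the head noun immediately before it.
Its filler is the head noun "module", at word 5.

5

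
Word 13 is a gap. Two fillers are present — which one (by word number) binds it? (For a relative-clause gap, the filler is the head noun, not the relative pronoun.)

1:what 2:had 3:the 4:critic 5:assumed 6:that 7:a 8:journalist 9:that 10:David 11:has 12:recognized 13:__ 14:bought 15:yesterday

8

The marked gap is inside the relative clause, the direct object of "recognized".
Its filler is the head noun "journalist" (via "that"), at word 8.
(The other dependency links word 1 to a gap after word 14.)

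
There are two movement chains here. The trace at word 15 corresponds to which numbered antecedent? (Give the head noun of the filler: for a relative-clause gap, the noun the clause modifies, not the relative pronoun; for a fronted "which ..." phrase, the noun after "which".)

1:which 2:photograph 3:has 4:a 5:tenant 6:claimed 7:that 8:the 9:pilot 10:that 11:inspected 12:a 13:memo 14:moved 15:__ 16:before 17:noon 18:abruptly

2

The marked gap is the direct object of "moved".
Its filler is the fronted wh-phrase "which photograph", at word 2.
(The other dependency links word 9 to a gap after word 10.)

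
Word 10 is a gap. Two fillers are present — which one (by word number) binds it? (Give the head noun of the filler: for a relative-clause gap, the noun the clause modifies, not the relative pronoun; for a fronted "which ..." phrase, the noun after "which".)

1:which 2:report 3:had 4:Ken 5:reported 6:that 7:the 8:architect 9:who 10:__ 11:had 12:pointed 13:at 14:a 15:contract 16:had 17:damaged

8

The marked gap is inside the relative clause, the subject of "pointed".
Its filler is the head noun "architect" (via "who"), at word 8.
(The other dependency links word 2 to a gap after word 17.)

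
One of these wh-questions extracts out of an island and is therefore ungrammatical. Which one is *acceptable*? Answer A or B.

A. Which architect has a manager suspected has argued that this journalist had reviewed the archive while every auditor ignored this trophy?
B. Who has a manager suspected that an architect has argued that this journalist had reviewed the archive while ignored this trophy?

A

In B, the wh-phrase is extracted from inside an adjunct island (introduced by "while"), which blocks movement.
In A, the extraction path crosses only that-complement boundaries, which are transparent.
So A is grammatical.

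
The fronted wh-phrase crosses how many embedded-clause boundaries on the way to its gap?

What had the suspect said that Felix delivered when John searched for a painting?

1

"what" is extracted from the object of "delivered".
Boundaries crossed, outermost first: [that] — 1 in total.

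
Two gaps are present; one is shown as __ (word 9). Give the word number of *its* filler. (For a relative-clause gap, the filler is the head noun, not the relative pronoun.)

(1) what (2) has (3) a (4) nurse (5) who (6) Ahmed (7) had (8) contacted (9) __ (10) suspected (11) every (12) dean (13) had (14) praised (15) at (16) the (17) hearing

4

The marked gap is inside the relative clause, the direct object of "contacted".
Its filler is the head noun "nurse" (via "who"), at word 4.
(The other dependency links word 1 to a gap after word 14.)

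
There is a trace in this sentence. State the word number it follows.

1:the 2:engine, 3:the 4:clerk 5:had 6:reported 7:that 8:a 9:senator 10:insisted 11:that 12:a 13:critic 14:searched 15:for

15

The displaced element is "the engine" (word 2).
It is linked across 2 clause boundaries (that → that).
It functions as the object of the preposition "for" of "searched", so the gap sits immediately after word 15 ("for").
Base order: The clerk had reported that a senator insisted that a critic searched for the engine.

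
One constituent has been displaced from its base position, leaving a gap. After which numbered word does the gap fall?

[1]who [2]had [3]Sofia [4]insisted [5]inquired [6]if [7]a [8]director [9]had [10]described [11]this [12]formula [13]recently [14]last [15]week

4

The displaced element is "who" (word 1).
It is linked across 1 clause boundary (Ø).
It functions as the subject of "inquired", so the gap sits immediately after word 4 ("insisted").
Base order: Sofia had insisted who inquired if a director had described this formula recently last week.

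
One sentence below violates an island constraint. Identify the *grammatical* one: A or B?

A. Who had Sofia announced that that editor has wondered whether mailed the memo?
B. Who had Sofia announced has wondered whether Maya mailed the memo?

B

In A, the wh-phrase is extracted from inside a wh-island (introduced by "whether"), which blocks movement.
In B, the extraction path crosses only that-complement boundaries, which are transparent.
So B is grammatical.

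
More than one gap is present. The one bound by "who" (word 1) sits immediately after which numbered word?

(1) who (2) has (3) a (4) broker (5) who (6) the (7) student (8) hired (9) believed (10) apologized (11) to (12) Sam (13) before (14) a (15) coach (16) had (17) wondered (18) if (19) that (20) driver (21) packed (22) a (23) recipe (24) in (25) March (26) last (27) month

The displaced element is "who" (word 1).
It is linked across 1 clause boundary (Ø).
It functions as the subject of "apologized", so the gap sits immediately after word 9 ("believed").
Base order: A broker who the student hired has believed that who apologized to Sam before a coach had wondered if that driver packed a recipe in March last month.

9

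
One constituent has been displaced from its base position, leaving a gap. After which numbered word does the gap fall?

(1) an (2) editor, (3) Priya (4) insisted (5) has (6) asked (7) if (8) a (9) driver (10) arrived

The displaced element is "an editor" (word 2).
It is linked across 1 clause boundary (Ø).
It functions as the subject of "asked", so the gap sits immediately after word 4 ("insisted").
Base order: Priya insisted that an editor has asked if a driver arrived.

4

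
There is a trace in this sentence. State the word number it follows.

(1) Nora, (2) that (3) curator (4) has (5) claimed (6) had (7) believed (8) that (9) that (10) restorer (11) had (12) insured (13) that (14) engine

The displaced element is "Nora" (word 1).
It is linked across 1 clause boundary (Ø).
It functions as the subject of "believed", so the gap sits immediately after word 5 ("claimed").
Base order: That curator has claimed that Nora had believed that that restorer had insured that engine.

5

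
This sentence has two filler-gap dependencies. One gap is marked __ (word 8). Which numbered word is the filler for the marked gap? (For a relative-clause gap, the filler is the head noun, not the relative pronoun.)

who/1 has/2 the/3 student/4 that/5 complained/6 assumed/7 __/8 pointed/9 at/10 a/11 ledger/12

1

The marked gap is the subject of "pointed".
Its filler is the fronted wh-phrase "who", at word 1.
(The other dependency links word 4 to a gap after word 5.)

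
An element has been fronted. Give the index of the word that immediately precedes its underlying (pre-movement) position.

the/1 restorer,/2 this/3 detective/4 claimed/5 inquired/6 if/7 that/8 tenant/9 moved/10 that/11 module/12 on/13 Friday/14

5

The displaced element is "the restorer" (word 2).
It is linked across 1 clause boundary (Ø).
It functions as the subject of "inquired", so the gap sits immediately after word 5 ("claimed").
Base order: This detective claimed the restorer inquired if that tenant moved that module on Friday.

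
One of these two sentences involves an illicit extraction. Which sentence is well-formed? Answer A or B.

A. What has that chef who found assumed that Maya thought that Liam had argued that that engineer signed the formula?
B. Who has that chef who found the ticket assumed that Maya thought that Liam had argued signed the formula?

In A, the wh-phrase is extracted from inside a complex-NP island (relative clause) (introduced by "who"), which blocks movement.
In B, the extraction path crosses only that-complement boundaries, which are transparent.
So B is grammatical.

B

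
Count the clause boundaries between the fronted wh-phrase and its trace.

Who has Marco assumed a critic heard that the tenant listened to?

2

"who" is extracted from the PP object of "listened".
Boundaries crossed, outermost first: [Ø], [that] — 2 in total.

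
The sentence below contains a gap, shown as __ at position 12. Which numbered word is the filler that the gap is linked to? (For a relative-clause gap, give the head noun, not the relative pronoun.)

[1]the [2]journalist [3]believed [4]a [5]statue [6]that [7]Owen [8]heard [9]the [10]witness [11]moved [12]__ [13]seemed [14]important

5

The gap at 12 is the object of "moved", inside a relative clause.
The relative pronoun is "that" (word 6); it is bound by the head noun immediately before it.
Its filler is the head noun "statue", at word 5.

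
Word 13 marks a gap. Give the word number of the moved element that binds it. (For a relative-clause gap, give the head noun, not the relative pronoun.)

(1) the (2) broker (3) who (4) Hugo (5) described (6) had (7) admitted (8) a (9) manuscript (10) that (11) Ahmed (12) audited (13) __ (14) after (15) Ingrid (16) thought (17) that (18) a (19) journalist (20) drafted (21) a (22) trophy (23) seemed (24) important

The gap at 13 is the object of "audited", inside a relative clause.
The relative pronoun is "that" (word 10); it is bound by the head noun immediately before it.
Its filler is the head noun "manuscript", at word 9.

9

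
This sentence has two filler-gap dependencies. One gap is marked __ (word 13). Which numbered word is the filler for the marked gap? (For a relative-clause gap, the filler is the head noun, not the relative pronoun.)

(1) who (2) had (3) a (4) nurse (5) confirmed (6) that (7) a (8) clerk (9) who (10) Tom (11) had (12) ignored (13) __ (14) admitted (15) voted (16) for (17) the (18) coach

The marked gap is inside the relative clause, the direct object of "ignored".
Its filler is the head noun "clerk" (via "who"), at word 8.
(The other dependency links word 1 to a gap after word 14.)

8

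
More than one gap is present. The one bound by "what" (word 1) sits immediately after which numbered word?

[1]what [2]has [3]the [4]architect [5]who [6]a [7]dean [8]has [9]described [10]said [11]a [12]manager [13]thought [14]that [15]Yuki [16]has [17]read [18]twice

17

The displaced element is "what" (word 1).
It is linked across 2 clause boundaries (Ø → that).
It functions as the direct object of "read", so the gap sits immediately after word 17 ("read").
Base order: The architect who a dean has described has said a manager thought that Yuki has read what twice.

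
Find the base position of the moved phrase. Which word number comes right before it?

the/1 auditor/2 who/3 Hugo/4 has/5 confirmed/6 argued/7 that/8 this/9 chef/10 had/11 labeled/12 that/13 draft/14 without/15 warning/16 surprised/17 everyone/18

The displaced element is "the auditor" (word 2).
It is linked across 1 clause boundary (Ø).
It functions as the subject of "argued", so the gap sits immediately after word 6 ("confirmed").
Base order: Hugo has confirmed that the auditor argued that this chef had labeled that draft without warning.

6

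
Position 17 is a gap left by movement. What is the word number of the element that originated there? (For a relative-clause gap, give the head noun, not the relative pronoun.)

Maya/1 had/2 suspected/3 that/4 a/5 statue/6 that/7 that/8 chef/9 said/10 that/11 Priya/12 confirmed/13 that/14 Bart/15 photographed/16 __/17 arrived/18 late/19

6

The gap at 17 is the object of "photographed", inside a relative clause.
The relative pronoun is "that" (word 7); it is bound by the head noun immediately before it.
Its filler is the head noun "statue", at word 6.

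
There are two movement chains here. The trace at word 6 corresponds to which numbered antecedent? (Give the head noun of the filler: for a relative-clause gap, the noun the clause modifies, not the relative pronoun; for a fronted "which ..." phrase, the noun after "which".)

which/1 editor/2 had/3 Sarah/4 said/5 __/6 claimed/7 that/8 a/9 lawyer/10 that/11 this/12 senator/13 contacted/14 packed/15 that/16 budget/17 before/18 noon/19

The marked gap is the subject of "claimed".
Its filler is the fronted wh-phrase "which editor", at word 2.
(The other dependency links word 10 to a gap after word 14.)

2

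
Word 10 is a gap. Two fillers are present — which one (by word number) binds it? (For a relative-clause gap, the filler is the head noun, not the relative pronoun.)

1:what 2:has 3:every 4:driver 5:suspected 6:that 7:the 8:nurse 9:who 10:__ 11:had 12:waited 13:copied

The marked gap is inside the relative clause, the subject of "waited".
Its filler is the head noun "nurse" (via "who"), at word 8.
(The other dependency links word 1 to a gap after word 13.)

8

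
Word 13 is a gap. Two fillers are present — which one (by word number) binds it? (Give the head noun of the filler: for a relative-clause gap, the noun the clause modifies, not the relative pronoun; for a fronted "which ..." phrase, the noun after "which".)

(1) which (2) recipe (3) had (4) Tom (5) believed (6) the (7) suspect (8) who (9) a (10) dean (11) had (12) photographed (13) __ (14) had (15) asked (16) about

The marked gap is inside the relative clause, the direct object of "photographed".
Its filler is the head noun "suspect" (via "who"), at word 7.
(The other dependency links word 2 to a gap after word 16.)

7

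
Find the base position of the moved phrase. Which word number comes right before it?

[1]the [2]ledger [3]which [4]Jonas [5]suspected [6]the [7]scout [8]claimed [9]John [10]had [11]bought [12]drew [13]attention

The displaced element is "the ledger" (word 2).
It is linked across 2 clause boundaries (Ø → Ø).
It functions as the direct object of "bought", so the gap sits immediately after word 11 ("bought").
Base order: Jonas suspected the scout claimed John had bought the ledger.

11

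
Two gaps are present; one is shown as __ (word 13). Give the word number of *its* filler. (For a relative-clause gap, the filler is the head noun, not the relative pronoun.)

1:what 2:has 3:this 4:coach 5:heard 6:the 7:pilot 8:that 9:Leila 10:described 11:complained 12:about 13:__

1

The marked gap is the object of the preposition "about" of "complained".
Its filler is the fronted wh-phrase "what", at word 1.
(The other dependency links word 7 to a gap after word 10.)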